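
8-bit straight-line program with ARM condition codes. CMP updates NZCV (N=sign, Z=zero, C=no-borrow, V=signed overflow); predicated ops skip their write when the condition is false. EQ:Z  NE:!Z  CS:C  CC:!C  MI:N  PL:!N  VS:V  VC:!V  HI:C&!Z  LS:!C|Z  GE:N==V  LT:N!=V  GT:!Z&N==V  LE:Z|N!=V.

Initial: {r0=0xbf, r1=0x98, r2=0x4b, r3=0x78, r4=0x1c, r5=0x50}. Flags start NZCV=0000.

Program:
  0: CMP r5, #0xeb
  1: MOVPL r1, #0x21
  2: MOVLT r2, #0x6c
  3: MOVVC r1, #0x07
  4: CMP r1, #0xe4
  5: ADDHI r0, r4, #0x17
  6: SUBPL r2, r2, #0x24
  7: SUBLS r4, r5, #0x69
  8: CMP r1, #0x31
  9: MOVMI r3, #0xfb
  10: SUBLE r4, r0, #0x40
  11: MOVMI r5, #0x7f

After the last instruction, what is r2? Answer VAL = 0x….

VAL = 0x27

[0] flags=0000 → (cmp)
[1] flags=0000 PL?T → r1=0x21
[2] flags=0000 LT?F → skip
[3] flags=0000 VC?T → r1=0x07
[4] flags=0000 → (cmp)
[5] flags=0000 HI?F → skip
[6] flags=0000 PL?T → r2=0x27
[7] flags=0000 LS?T → r4=0xe7
[8] flags=1000 → (cmp)
[9] flags=1000 MI?T → r3=0xfb
[10] flags=1000 LE?T → r4=0x7f
[11] flags=1000 MI?T → r5=0x7f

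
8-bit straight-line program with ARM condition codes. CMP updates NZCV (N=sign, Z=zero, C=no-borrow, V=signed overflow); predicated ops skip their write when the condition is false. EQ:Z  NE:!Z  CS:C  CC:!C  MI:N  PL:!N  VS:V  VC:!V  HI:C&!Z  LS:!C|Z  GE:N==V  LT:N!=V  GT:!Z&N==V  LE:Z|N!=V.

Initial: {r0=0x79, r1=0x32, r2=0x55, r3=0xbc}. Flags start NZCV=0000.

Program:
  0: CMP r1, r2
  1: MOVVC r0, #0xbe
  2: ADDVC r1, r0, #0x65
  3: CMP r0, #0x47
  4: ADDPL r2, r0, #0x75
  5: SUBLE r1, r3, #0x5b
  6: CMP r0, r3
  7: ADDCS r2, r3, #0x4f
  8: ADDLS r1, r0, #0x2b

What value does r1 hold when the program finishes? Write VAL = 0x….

0: ✓ CMP  NZCV=1000
1: ✓ MOVVC  r0←0xbe
2: ✓ ADDVC  r1←0x23
3: ✓ CMP  NZCV=0011
4: ✓ ADDPL  r2←0x33
5: ✓ SUBLE  r1←0x61
6: ✓ CMP  NZCV=0010
7: ✓ ADDCS  r2←0x0b
8: · ADDLS

VAL = 0x61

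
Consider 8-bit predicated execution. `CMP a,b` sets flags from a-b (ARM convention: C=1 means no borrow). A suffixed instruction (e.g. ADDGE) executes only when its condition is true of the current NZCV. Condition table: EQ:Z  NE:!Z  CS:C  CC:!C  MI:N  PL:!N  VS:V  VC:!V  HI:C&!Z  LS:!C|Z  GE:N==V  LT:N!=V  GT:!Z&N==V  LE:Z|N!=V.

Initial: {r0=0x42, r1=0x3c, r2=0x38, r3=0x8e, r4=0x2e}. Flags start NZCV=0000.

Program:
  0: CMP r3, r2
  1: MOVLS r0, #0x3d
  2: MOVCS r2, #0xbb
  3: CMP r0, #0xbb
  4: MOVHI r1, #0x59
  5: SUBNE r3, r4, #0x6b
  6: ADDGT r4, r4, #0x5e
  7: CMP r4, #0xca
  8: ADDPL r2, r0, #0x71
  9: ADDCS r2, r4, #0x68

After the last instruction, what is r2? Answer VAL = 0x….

0: ✓ CMP  NZCV=0011
1: · MOVLS
2: ✓ MOVCS  r2←0xbb
3: ✓ CMP  NZCV=1001
4: · MOVHI
5: ✓ SUBNE  r3←0xc3
6: ✓ ADDGT  r4←0x8c
7: ✓ CMP  NZCV=1000
8: · ADDPL
9: · ADDCS

VAL = 0xbb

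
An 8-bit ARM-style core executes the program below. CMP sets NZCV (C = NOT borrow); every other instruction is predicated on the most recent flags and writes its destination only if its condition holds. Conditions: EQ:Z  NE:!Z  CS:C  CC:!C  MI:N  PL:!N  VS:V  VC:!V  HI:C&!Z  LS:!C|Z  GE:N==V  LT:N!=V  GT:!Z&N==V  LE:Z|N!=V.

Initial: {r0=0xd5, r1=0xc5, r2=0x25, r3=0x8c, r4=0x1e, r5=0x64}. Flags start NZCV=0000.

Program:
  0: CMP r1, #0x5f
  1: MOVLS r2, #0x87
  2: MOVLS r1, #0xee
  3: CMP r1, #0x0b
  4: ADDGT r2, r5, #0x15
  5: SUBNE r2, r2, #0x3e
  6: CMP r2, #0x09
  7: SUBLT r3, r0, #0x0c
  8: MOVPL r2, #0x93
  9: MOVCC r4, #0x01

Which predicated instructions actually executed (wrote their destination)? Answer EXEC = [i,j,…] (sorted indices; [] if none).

[0] flags=0011 → (cmp)
[1] flags=0011 LS?F → skip
[2] flags=0011 LS?F → skip
[3] flags=1010 → (cmp)
[4] flags=1010 GT?F → skip
[5] flags=1010 NE?T → r2=0xe7
[6] flags=1010 → (cmp)
[7] flags=1010 LT?T → r3=0xc9
[8] flags=1010 PL?F → skip
[9] flags=1010 CC?F → skip

EXEC = [5,7]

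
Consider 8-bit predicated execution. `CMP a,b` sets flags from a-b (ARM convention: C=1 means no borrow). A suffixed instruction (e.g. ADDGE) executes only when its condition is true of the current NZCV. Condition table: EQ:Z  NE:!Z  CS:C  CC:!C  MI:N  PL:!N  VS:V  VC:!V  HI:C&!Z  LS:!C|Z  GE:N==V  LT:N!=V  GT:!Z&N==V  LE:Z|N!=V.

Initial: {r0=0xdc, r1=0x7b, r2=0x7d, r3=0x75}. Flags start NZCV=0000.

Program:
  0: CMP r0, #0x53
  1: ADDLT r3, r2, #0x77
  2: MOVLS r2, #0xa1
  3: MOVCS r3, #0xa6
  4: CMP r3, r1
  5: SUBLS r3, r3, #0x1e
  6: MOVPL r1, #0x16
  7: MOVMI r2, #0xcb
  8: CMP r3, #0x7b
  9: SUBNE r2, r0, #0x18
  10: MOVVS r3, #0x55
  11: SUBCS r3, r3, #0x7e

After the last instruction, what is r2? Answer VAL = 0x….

VAL = 0xc4

[0] flags=1010 → (cmp)
[1] flags=1010 LT?T → r3=0xf4
[2] flags=1010 LS?F → skip
[3] flags=1010 CS?T → r3=0xa6
[4] flags=0011 → (cmp)
[5] flags=0011 LS?F → skip
[6] flags=0011 PL?T → r1=0x16
[7] flags=0011 MI?F → skip
[8] flags=0011 → (cmp)
[9] flags=0011 NE?T → r2=0xc4
[10] flags=0011 VS?T → r3=0x55
[11] flags=0011 CS?T → r3=0xd7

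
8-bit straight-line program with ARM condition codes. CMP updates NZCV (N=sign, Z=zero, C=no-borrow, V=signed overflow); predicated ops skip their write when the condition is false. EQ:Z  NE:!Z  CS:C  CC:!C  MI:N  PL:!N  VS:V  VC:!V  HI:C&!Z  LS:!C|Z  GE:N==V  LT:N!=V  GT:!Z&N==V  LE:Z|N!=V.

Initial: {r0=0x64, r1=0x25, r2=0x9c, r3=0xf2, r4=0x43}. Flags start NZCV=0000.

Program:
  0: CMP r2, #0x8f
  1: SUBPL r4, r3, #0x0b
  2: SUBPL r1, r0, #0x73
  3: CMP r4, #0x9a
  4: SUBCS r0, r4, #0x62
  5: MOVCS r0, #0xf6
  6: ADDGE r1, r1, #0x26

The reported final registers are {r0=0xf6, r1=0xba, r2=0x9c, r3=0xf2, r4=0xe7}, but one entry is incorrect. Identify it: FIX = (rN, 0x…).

FIX = (r1, 0x17)

[0] flags=0010 → (cmp)
[1] flags=0010 PL?T → r4=0xe7
[2] flags=0010 PL?T → r1=0xf1
[3] flags=0010 → (cmp)
[4] flags=0010 CS?T → r0=0x85
[5] flags=0010 CS?T → r0=0xf6
[6] flags=0010 GE?T → r1=0x17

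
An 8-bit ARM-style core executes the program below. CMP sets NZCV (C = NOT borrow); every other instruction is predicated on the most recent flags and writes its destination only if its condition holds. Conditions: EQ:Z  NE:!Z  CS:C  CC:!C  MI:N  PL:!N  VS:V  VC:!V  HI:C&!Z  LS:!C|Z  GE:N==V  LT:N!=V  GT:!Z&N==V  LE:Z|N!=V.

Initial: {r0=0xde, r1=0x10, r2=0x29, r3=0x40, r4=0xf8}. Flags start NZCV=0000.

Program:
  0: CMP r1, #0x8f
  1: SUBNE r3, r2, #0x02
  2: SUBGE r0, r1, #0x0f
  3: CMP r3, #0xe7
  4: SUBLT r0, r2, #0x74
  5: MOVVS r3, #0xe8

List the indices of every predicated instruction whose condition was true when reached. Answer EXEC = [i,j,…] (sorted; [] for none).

EXEC = [1,2]

0: ✓ CMP  NZCV=1001
1: ✓ SUBNE  r3←0x27
2: ✓ SUBGE  r0←0x01
3: ✓ CMP  NZCV=0000
4: · SUBLT
5: · MOVVS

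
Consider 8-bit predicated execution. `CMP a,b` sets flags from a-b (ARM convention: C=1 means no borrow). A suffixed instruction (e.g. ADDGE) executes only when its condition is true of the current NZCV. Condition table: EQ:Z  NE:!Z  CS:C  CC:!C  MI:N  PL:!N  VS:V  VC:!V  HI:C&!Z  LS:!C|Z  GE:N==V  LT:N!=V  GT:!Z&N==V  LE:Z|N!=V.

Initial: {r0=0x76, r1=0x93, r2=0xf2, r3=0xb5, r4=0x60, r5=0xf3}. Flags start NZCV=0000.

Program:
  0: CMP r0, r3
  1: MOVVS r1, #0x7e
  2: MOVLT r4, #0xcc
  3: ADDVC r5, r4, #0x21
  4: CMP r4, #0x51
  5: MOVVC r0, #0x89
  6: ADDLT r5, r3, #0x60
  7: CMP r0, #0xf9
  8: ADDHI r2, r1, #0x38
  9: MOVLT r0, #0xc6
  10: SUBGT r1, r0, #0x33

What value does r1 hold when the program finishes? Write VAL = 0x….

0: ✓ CMP  NZCV=1001
1: ✓ MOVVS  r1←0x7e
2: · MOVLT
3: · ADDVC
4: ✓ CMP  NZCV=0010
5: ✓ MOVVC  r0←0x89
6: · ADDLT
7: ✓ CMP  NZCV=1000
8: · ADDHI
9: ✓ MOVLT  r0←0xc6
10: · SUBGT

VAL = 0x7e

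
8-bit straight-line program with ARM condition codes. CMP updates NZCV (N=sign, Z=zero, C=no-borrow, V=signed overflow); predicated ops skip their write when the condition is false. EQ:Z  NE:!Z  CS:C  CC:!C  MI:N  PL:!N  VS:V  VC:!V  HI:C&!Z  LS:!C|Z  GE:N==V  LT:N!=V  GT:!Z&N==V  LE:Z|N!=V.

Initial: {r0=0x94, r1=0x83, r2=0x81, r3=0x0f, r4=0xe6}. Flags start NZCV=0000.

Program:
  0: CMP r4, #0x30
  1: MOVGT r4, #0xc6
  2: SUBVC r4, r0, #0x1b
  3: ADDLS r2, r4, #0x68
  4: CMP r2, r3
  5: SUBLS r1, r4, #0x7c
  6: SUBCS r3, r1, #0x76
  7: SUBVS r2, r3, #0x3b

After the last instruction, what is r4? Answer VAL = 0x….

0: ✓ CMP  NZCV=1010
1: · MOVGT
2: ✓ SUBVC  r4←0x79
3: · ADDLS
4: ✓ CMP  NZCV=0011
5: · SUBLS
6: ✓ SUBCS  r3←0x0d
7: ✓ SUBVS  r2←0xd2

VAL = 0x79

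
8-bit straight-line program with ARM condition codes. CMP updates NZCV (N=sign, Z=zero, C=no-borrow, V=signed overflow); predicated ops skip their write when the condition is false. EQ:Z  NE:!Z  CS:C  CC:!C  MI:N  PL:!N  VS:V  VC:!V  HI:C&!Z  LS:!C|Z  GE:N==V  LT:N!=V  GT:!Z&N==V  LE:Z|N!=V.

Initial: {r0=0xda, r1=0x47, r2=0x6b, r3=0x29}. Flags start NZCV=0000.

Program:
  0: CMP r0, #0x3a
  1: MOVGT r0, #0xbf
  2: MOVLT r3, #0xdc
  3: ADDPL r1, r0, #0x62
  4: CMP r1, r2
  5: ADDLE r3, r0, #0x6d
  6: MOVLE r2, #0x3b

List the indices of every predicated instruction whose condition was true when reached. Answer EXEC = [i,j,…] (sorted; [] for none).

0: ✓ CMP  NZCV=1010
1: · MOVGT
2: ✓ MOVLT  r3←0xdc
3: · ADDPL
4: ✓ CMP  NZCV=1000
5: ✓ ADDLE  r3←0x47
6: ✓ MOVLE  r2←0x3b

EXEC = [2,5,6]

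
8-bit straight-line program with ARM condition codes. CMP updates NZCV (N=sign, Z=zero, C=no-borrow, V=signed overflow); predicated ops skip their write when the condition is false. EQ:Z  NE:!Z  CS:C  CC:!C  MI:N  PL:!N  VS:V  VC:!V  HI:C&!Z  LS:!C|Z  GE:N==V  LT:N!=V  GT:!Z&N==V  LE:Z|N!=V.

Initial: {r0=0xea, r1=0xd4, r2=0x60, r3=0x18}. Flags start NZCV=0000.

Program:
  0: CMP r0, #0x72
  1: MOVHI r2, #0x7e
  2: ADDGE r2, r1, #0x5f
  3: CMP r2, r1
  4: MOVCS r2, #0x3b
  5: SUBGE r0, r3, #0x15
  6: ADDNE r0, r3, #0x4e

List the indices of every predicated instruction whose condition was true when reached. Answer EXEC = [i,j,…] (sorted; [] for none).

EXEC = [1,5,6]

0: ✓ CMP  NZCV=0011
1: ✓ MOVHI  r2←0x7e
2: · ADDGE
3: ✓ CMP  NZCV=1001
4: · MOVCS
5: ✓ SUBGE  r0←0x03
6: ✓ ADDNE  r0←0x66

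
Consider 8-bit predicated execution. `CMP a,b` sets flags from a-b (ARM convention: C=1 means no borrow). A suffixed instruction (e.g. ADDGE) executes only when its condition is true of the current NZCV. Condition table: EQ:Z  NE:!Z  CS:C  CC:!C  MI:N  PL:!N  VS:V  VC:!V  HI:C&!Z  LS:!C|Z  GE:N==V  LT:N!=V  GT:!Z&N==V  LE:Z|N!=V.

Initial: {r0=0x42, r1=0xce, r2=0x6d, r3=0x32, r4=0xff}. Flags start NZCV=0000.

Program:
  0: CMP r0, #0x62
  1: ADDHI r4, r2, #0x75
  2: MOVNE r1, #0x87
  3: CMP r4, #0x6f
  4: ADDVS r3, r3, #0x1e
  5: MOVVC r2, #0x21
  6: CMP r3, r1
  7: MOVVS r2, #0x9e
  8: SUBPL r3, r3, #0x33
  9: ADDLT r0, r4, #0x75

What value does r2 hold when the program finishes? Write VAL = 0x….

VAL = 0x9e

[0] flags=1000 → (cmp)
[1] flags=1000 HI?F → skip
[2] flags=1000 NE?T → r1=0x87
[3] flags=1010 → (cmp)
[4] flags=1010 VS?F → skip
[5] flags=1010 VC?T → r2=0x21
[6] flags=1001 → (cmp)
[7] flags=1001 VS?T → r2=0x9e
[8] flags=1001 PL?F → skip
[9] flags=1001 LT?F → skip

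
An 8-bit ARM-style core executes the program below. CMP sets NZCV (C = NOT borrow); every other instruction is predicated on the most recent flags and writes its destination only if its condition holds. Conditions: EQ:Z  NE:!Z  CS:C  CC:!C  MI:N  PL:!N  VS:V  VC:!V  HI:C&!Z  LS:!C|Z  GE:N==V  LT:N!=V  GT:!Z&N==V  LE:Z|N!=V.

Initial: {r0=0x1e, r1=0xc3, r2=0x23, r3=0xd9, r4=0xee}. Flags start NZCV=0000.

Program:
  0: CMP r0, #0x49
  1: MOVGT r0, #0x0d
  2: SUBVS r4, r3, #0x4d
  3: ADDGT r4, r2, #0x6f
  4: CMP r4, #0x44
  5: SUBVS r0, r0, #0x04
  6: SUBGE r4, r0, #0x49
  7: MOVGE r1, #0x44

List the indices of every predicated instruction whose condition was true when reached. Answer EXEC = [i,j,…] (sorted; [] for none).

[0] flags=1000 → (cmp)
[1] flags=1000 GT?F → skip
[2] flags=1000 VS?F → skip
[3] flags=1000 GT?F → skip
[4] flags=1010 → (cmp)
[5] flags=1010 VS?F → skip
[6] flags=1010 GE?F → skip
[7] flags=1010 GE?F → skip

EXEC = []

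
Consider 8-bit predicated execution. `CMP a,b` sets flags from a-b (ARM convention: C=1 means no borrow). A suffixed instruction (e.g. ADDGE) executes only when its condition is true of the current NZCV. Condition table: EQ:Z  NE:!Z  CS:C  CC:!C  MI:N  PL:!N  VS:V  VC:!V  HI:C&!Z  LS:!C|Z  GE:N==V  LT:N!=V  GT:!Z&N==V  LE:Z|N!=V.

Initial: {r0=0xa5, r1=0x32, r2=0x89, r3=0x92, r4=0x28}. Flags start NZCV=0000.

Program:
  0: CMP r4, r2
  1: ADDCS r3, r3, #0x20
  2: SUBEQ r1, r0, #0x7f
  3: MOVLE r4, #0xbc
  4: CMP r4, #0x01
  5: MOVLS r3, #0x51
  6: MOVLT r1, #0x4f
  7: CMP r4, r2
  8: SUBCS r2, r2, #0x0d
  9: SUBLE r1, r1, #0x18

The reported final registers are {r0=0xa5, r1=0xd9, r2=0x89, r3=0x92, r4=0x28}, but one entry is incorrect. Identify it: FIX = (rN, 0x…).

FIX = (r1, 0x32)

0: ✓ CMP  NZCV=1001
1: · ADDCS
2: · SUBEQ
3: · MOVLE
4: ✓ CMP  NZCV=0010
5: · MOVLS
6: · MOVLT
7: ✓ CMP  NZCV=1001
8: · SUBCS
9: · SUBLE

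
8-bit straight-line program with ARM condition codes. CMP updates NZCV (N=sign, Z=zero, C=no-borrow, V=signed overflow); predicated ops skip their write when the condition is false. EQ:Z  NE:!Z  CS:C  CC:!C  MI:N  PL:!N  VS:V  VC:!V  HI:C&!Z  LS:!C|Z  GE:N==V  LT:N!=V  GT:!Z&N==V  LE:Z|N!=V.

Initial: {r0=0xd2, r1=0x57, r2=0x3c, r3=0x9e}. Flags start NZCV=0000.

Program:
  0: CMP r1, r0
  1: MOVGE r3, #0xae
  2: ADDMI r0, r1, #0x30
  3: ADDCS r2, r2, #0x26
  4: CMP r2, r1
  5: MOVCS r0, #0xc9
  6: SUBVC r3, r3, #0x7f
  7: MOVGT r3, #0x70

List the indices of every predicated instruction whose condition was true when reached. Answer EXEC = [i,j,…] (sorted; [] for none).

EXEC = [1,2,6]

[0] flags=1001 → (cmp)
[1] flags=1001 GE?T → r3=0xae
[2] flags=1001 MI?T → r0=0x87
[3] flags=1001 CS?F → skip
[4] flags=1000 → (cmp)
[5] flags=1000 CS?F → skip
[6] flags=1000 VC?T → r3=0x2f
[7] flags=1000 GT?F → skip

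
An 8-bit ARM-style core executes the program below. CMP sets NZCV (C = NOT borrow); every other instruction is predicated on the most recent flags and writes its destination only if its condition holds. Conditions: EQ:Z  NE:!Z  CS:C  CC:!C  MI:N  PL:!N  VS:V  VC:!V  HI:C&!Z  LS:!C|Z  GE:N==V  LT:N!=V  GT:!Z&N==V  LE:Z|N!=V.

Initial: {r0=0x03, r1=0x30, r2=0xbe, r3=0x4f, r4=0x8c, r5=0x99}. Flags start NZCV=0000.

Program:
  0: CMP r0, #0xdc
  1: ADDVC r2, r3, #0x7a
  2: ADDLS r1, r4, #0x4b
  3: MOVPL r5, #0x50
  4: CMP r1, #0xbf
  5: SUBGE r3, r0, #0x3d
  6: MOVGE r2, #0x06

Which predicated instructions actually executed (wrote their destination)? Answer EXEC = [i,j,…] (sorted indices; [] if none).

[0] flags=0000 → (cmp)
[1] flags=0000 VC?T → r2=0xc9
[2] flags=0000 LS?T → r1=0xd7
[3] flags=0000 PL?T → r5=0x50
[4] flags=0010 → (cmp)
[5] flags=0010 GE?T → r3=0xc6
[6] flags=0010 GE?T → r2=0x06

EXEC = [1,2,3,5,6]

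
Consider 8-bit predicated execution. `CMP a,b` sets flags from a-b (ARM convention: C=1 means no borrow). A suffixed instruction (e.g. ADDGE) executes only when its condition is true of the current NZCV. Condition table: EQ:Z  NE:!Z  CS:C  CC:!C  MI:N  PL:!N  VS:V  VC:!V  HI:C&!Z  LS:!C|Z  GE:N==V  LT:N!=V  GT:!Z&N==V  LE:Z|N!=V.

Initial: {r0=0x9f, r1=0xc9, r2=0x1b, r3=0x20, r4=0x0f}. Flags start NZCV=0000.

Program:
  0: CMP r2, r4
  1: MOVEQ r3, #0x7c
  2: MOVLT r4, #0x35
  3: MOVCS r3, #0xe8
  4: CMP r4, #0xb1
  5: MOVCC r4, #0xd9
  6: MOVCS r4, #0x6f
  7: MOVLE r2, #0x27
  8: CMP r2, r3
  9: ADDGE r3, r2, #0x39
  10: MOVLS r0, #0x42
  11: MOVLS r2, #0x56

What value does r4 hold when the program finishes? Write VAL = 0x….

[0] flags=0010 → (cmp)
[1] flags=0010 EQ?F → skip
[2] flags=0010 LT?F → skip
[3] flags=0010 CS?T → r3=0xe8
[4] flags=0000 → (cmp)
[5] flags=0000 CC?T → r4=0xd9
[6] flags=0000 CS?F → skip
[7] flags=0000 LE?F → skip
[8] flags=0000 → (cmp)
[9] flags=0000 GE?T → r3=0x54
[10] flags=0000 LS?T → r0=0x42
[11] flags=0000 LS?T → r2=0x56

VAL = 0xd9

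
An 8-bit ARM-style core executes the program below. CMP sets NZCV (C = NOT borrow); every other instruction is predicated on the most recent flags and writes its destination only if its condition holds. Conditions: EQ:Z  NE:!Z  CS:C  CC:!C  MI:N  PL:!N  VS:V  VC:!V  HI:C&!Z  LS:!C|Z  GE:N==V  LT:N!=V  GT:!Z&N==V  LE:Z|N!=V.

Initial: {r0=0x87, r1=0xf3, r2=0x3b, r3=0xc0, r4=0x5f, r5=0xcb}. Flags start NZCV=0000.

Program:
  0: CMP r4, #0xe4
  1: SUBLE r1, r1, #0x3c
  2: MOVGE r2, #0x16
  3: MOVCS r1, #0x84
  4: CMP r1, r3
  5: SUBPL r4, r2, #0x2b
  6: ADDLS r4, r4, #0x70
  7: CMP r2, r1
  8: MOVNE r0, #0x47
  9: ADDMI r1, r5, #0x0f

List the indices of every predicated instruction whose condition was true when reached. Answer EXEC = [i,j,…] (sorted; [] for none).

EXEC = [2,5,8]

[0] flags=0000 → (cmp)
[1] flags=0000 LE?F → skip
[2] flags=0000 GE?T → r2=0x16
[3] flags=0000 CS?F → skip
[4] flags=0010 → (cmp)
[5] flags=0010 PL?T → r4=0xeb
[6] flags=0010 LS?F → skip
[7] flags=0000 → (cmp)
[8] flags=0000 NE?T → r0=0x47
[9] flags=0000 MI?F → skip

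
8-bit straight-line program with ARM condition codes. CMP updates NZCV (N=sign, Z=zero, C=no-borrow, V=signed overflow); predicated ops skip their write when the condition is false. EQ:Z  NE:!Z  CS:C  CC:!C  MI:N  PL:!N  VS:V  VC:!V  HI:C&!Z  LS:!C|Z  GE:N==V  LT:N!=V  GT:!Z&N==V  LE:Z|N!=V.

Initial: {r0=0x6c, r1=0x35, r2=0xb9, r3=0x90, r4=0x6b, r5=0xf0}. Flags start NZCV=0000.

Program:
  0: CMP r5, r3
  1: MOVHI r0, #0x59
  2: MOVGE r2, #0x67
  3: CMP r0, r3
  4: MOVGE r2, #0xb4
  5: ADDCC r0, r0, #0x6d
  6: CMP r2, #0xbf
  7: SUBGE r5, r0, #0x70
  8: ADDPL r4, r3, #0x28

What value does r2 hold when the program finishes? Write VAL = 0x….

VAL = 0xb4

0: ✓ CMP  NZCV=0010
1: ✓ MOVHI  r0←0x59
2: ✓ MOVGE  r2←0x67
3: ✓ CMP  NZCV=1001
4: ✓ MOVGE  r2←0xb4
5: ✓ ADDCC  r0←0xc6
6: ✓ CMP  NZCV=1000
7: · SUBGE
8: · ADDPL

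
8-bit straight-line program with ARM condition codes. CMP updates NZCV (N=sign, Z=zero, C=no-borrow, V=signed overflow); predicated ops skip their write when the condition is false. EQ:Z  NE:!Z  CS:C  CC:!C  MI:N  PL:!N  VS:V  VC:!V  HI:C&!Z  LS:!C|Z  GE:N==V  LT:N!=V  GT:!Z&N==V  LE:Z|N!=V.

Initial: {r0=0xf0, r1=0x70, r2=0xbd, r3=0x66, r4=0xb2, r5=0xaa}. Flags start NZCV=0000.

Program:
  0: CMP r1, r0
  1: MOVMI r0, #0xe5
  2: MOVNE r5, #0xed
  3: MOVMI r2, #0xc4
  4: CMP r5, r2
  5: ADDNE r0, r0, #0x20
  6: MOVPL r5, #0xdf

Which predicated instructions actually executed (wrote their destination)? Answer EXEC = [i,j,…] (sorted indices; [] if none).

[0] flags=1001 → (cmp)
[1] flags=1001 MI?T → r0=0xe5
[2] flags=1001 NE?T → r5=0xed
[3] flags=1001 MI?T → r2=0xc4
[4] flags=0010 → (cmp)
[5] flags=0010 NE?T → r0=0x05
[6] flags=0010 PL?T → r5=0xdf

EXEC = [1,2,3,5,6]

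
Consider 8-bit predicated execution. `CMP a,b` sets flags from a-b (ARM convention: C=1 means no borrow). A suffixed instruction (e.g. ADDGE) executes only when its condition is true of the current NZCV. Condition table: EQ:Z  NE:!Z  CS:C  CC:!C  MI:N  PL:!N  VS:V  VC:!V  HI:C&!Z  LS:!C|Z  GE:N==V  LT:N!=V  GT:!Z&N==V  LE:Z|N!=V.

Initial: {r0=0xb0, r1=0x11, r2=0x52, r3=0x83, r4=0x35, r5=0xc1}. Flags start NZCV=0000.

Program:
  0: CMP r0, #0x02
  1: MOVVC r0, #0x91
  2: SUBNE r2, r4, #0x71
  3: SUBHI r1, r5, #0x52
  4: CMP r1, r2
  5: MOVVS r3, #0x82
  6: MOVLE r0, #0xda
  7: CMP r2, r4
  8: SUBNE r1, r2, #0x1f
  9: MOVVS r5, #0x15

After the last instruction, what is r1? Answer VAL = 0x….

VAL = 0xa5

0: ✓ CMP  NZCV=1010
1: ✓ MOVVC  r0←0x91
2: ✓ SUBNE  r2←0xc4
3: ✓ SUBHI  r1←0x6f
4: ✓ CMP  NZCV=1001
5: ✓ MOVVS  r3←0x82
6: · MOVLE
7: ✓ CMP  NZCV=1010
8: ✓ SUBNE  r1←0xa5
9: · MOVVS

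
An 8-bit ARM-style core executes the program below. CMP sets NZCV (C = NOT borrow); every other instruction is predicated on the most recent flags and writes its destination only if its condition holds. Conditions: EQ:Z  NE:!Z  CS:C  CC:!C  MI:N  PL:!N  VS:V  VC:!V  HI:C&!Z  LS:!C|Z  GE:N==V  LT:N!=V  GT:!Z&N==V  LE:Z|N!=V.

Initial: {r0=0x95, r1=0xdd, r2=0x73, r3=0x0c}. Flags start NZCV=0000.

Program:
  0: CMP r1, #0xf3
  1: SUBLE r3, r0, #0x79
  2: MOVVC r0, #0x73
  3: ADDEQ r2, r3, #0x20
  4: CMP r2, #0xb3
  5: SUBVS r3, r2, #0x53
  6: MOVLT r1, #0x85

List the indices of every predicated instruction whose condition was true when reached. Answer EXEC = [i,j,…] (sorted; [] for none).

[0] flags=1000 → (cmp)
[1] flags=1000 LE?T → r3=0x1c
[2] flags=1000 VC?T → r0=0x73
[3] flags=1000 EQ?F → skip
[4] flags=1001 → (cmp)
[5] flags=1001 VS?T → r3=0x20
[6] flags=1001 LT?F → skip

EXEC = [1,2,5]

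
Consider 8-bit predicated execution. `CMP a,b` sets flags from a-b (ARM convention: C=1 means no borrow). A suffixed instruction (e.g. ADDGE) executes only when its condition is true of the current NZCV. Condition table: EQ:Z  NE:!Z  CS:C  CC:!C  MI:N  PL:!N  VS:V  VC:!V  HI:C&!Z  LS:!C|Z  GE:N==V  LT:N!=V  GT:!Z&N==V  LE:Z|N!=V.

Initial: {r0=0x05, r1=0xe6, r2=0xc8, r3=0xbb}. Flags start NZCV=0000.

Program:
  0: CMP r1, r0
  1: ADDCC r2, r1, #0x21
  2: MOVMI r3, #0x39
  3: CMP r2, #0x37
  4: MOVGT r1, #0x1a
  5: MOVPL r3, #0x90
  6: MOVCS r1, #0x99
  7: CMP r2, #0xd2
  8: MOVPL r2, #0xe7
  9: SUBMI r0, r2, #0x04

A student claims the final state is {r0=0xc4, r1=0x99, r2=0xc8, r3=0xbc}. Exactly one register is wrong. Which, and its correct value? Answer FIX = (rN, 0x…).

FIX = (r3, 0x39)

0: ✓ CMP  NZCV=1010
1: · ADDCC
2: ✓ MOVMI  r3←0x39
3: ✓ CMP  NZCV=1010
4: · MOVGT
5: · MOVPL
6: ✓ MOVCS  r1←0x99
7: ✓ CMP  NZCV=1000
8: · MOVPL
9: ✓ SUBMI  r0←0xc4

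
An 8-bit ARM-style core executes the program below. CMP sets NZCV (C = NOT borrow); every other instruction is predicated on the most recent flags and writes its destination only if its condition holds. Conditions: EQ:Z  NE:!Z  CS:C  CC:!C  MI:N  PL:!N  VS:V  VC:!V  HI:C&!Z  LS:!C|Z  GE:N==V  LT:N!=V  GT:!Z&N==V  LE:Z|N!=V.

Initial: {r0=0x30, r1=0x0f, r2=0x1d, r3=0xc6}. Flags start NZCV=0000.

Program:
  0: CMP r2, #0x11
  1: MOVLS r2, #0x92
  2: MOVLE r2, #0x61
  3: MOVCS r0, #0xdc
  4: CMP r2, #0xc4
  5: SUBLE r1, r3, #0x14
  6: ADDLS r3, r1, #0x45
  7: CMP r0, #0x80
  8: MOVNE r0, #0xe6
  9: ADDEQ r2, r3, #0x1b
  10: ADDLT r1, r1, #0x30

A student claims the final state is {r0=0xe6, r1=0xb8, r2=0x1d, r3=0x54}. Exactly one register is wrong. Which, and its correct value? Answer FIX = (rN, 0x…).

FIX = (r1, 0x0f)

[0] flags=0010 → (cmp)
[1] flags=0010 LS?F → skip
[2] flags=0010 LE?F → skip
[3] flags=0010 CS?T → r0=0xdc
[4] flags=0000 → (cmp)
[5] flags=0000 LE?F → skip
[6] flags=0000 LS?T → r3=0x54
[7] flags=0010 → (cmp)
[8] flags=0010 NE?T → r0=0xe6
[9] flags=0010 EQ?F → skip
[10] flags=0010 LT?F → skip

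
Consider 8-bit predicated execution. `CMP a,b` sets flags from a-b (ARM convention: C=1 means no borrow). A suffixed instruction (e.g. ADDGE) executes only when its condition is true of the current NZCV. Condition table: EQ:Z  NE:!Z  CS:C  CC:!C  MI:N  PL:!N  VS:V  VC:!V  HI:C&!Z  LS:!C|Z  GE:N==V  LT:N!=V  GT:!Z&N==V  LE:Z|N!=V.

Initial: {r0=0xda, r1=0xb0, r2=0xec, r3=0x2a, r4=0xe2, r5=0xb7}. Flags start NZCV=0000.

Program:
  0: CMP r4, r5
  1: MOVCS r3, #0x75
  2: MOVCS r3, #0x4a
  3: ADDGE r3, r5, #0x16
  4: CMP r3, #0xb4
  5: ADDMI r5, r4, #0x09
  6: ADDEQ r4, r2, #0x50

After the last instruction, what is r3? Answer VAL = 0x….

VAL = 0xcd

[0] flags=0010 → (cmp)
[1] flags=0010 CS?T → r3=0x75
[2] flags=0010 CS?T → r3=0x4a
[3] flags=0010 GE?T → r3=0xcd
[4] flags=0010 → (cmp)
[5] flags=0010 MI?F → skip
[6] flags=0010 EQ?F → skip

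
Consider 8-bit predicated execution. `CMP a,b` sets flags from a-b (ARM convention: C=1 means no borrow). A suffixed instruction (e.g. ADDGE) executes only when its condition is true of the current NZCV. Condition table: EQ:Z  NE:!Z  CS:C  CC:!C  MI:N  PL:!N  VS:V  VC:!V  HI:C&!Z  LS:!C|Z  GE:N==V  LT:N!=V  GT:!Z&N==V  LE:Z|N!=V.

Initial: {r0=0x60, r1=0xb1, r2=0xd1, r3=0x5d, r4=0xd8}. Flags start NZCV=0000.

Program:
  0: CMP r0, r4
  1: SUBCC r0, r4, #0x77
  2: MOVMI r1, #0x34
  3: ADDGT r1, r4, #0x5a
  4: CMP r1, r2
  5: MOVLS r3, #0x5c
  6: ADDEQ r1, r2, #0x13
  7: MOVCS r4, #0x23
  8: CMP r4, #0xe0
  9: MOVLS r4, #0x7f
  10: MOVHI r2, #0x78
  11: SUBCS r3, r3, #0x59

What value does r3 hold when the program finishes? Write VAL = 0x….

0: ✓ CMP  NZCV=1001
1: ✓ SUBCC  r0←0x61
2: ✓ MOVMI  r1←0x34
3: ✓ ADDGT  r1←0x32
4: ✓ CMP  NZCV=0000
5: ✓ MOVLS  r3←0x5c
6: · ADDEQ
7: · MOVCS
8: ✓ CMP  NZCV=1000
9: ✓ MOVLS  r4←0x7f
10: · MOVHI
11: · SUBCS

VAL = 0x5c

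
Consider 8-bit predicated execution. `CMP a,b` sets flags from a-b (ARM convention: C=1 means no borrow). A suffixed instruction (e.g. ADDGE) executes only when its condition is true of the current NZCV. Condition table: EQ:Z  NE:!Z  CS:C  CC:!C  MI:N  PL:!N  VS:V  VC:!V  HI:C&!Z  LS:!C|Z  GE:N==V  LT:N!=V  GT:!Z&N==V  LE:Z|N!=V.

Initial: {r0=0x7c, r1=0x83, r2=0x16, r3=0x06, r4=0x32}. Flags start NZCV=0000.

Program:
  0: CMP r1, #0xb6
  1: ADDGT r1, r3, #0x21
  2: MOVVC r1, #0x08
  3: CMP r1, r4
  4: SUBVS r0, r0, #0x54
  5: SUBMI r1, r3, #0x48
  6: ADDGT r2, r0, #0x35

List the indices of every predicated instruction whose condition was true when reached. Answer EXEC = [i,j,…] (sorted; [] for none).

0: ✓ CMP  NZCV=1000
1: · ADDGT
2: ✓ MOVVC  r1←0x08
3: ✓ CMP  NZCV=1000
4: · SUBVS
5: ✓ SUBMI  r1←0xbe
6: · ADDGT

EXEC = [2,5]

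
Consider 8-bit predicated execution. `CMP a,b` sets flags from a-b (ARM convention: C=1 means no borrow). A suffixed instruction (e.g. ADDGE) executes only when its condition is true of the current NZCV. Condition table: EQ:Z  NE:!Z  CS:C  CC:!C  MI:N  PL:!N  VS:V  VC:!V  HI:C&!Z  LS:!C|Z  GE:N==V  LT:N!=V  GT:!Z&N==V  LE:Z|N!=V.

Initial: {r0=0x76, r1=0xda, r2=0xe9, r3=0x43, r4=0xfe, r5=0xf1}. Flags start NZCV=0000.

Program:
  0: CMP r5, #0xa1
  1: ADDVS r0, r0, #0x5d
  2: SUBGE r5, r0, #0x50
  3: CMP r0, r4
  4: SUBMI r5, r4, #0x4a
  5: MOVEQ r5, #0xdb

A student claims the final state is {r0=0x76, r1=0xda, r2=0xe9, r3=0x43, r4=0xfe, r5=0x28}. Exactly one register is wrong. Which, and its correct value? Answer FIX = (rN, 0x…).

0: ✓ CMP  NZCV=0010
1: · ADDVS
2: ✓ SUBGE  r5←0x26
3: ✓ CMP  NZCV=0000
4: · SUBMI
5: · MOVEQ

FIX = (r5, 0x26)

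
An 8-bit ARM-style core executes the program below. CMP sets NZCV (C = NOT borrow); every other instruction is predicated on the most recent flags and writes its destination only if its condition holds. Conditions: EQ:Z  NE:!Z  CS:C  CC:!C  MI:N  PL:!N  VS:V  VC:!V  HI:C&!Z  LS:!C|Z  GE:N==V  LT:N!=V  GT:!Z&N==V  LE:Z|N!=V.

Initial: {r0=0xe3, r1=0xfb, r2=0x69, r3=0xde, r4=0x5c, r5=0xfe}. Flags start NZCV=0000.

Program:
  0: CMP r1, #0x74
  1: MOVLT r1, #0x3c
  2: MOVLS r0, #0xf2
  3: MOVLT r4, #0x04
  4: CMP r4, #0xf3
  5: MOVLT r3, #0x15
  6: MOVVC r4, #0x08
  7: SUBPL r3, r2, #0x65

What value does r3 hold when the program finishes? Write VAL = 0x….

0: ✓ CMP  NZCV=1010
1: ✓ MOVLT  r1←0x3c
2: · MOVLS
3: ✓ MOVLT  r4←0x04
4: ✓ CMP  NZCV=0000
5: · MOVLT
6: ✓ MOVVC  r4←0x08
7: ✓ SUBPL  r3←0x04

VAL = 0x04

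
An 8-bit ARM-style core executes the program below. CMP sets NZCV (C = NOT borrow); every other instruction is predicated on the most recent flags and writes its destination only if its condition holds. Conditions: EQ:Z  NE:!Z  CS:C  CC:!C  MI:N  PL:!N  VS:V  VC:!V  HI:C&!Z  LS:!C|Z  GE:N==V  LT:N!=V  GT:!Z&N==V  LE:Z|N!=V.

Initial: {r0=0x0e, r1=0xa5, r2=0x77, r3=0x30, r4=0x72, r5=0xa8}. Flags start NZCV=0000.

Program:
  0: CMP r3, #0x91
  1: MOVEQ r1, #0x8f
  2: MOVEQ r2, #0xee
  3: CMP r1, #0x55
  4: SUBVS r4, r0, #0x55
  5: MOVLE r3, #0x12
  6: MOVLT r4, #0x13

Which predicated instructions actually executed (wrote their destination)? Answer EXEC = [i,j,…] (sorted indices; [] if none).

0: ✓ CMP  NZCV=1001
1: · MOVEQ
2: · MOVEQ
3: ✓ CMP  NZCV=0011
4: ✓ SUBVS  r4←0xb9
5: ✓ MOVLE  r3←0x12
6: ✓ MOVLT  r4←0x13

EXEC = [4,5,6]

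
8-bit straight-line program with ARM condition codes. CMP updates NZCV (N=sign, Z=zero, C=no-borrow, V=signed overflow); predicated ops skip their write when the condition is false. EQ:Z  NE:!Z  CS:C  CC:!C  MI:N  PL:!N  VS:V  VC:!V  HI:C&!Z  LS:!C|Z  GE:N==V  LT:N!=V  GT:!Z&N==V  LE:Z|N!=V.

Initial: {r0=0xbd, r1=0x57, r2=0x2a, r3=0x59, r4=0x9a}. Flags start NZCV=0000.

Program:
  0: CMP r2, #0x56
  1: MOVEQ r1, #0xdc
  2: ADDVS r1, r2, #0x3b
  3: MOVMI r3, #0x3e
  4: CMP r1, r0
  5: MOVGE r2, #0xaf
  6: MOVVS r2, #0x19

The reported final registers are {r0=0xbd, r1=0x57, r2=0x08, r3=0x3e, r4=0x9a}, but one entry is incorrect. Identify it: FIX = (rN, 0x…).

FIX = (r2, 0x19)

[0] flags=1000 → (cmp)
[1] flags=1000 EQ?F → skip
[2] flags=1000 VS?F → skip
[3] flags=1000 MI?T → r3=0x3e
[4] flags=1001 → (cmp)
[5] flags=1001 GE?T → r2=0xaf
[6] flags=1001 VS?T → r2=0x19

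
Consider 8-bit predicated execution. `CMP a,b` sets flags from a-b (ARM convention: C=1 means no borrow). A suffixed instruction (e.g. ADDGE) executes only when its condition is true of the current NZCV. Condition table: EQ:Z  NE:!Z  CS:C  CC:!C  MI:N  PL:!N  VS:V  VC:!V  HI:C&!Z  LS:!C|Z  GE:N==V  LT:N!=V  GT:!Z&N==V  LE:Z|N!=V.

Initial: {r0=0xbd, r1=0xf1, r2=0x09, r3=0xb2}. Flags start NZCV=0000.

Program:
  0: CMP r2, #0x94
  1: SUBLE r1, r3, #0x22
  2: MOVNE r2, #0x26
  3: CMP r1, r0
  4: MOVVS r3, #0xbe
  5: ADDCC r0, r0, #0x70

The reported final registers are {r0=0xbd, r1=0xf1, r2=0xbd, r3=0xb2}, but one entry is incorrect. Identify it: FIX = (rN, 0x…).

[0] flags=0000 → (cmp)
[1] flags=0000 LE?F → skip
[2] flags=0000 NE?T → r2=0x26
[3] flags=0010 → (cmp)
[4] flags=0010 VS?F → skip
[5] flags=0010 CC?F → skip

FIX = (r2, 0x26)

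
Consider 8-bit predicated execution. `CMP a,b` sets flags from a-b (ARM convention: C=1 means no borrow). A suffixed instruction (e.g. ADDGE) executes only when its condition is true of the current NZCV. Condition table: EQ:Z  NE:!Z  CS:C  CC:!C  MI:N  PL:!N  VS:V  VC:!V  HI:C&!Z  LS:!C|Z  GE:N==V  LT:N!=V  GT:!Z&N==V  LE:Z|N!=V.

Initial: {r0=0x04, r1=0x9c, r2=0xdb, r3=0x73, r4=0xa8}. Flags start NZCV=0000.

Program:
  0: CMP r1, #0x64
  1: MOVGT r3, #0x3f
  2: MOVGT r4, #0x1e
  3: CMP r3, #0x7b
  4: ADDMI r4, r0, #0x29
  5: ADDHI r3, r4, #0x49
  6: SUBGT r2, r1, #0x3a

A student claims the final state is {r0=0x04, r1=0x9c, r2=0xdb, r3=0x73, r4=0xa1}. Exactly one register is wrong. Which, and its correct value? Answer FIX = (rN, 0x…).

0: ✓ CMP  NZCV=0011
1: · MOVGT
2: · MOVGT
3: ✓ CMP  NZCV=1000
4: ✓ ADDMI  r4←0x2d
5: · ADDHI
6: · SUBGT

FIX = (r4, 0x2d)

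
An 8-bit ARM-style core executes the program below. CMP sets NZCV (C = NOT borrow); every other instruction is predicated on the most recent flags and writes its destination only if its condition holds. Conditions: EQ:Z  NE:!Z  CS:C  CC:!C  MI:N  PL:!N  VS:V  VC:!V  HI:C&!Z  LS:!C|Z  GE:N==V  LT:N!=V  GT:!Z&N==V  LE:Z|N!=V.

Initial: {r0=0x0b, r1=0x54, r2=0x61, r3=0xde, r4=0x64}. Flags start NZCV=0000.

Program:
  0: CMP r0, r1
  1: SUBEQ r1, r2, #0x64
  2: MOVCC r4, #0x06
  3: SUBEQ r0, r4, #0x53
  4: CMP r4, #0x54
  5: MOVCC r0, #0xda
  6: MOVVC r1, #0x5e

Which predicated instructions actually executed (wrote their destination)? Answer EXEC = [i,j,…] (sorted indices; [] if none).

EXEC = [2,5,6]

0: ✓ CMP  NZCV=1000
1: · SUBEQ
2: ✓ MOVCC  r4←0x06
3: · SUBEQ
4: ✓ CMP  NZCV=1000
5: ✓ MOVCC  r0←0xda
6: ✓ MOVVC  r1←0x5e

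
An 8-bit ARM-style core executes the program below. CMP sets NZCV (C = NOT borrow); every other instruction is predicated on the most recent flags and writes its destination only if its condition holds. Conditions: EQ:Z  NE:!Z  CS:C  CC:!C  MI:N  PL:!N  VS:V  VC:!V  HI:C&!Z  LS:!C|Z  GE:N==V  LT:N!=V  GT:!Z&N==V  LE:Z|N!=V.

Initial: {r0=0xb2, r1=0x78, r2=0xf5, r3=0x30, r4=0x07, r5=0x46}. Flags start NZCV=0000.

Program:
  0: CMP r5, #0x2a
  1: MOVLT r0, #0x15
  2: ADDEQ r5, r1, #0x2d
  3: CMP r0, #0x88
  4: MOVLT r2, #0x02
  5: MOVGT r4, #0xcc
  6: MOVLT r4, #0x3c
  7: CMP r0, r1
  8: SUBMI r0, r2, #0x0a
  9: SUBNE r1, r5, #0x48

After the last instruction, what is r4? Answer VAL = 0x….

VAL = 0xcc

0: ✓ CMP  NZCV=0010
1: · MOVLT
2: · ADDEQ
3: ✓ CMP  NZCV=0010
4: · MOVLT
5: ✓ MOVGT  r4←0xcc
6: · MOVLT
7: ✓ CMP  NZCV=0011
8: · SUBMI
9: ✓ SUBNE  r1←0xfe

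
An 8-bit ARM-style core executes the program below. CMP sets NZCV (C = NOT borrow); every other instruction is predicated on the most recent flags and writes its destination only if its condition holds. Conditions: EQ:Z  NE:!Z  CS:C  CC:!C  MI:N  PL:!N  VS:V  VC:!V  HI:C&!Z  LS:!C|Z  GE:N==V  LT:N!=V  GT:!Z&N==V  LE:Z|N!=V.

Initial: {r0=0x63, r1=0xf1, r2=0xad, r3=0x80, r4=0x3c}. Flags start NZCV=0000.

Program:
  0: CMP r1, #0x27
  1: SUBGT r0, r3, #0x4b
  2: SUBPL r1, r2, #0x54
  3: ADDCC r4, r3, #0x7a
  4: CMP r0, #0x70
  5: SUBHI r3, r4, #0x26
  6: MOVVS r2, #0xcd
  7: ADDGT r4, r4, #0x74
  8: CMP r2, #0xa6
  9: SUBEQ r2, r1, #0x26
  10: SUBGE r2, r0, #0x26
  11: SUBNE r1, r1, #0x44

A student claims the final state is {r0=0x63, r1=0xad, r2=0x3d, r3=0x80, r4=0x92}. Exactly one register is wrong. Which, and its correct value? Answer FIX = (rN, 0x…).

FIX = (r4, 0x3c)

[0] flags=1010 → (cmp)
[1] flags=1010 GT?F → skip
[2] flags=1010 PL?F → skip
[3] flags=1010 CC?F → skip
[4] flags=1000 → (cmp)
[5] flags=1000 HI?F → skip
[6] flags=1000 VS?F → skip
[7] flags=1000 GT?F → skip
[8] flags=0010 → (cmp)
[9] flags=0010 EQ?F → skip
[10] flags=0010 GE?T → r2=0x3d
[11] flags=0010 NE?T → r1=0xad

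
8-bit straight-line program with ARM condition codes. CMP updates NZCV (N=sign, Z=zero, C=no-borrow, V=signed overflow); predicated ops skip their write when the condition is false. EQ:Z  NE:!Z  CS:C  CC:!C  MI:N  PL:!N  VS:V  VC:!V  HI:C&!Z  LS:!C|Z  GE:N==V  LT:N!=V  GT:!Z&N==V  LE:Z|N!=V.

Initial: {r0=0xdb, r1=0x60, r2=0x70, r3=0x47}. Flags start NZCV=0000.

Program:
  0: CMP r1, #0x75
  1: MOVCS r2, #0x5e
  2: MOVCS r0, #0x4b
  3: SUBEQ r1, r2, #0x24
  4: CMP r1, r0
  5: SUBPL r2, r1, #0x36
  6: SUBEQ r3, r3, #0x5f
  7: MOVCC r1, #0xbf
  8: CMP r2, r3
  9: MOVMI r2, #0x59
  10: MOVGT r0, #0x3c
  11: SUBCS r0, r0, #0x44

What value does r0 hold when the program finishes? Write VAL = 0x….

[0] flags=1000 → (cmp)
[1] flags=1000 CS?F → skip
[2] flags=1000 CS?F → skip
[3] flags=1000 EQ?F → skip
[4] flags=1001 → (cmp)
[5] flags=1001 PL?F → skip
[6] flags=1001 EQ?F → skip
[7] flags=1001 CC?T → r1=0xbf
[8] flags=0010 → (cmp)
[9] flags=0010 MI?F → skip
[10] flags=0010 GT?T → r0=0x3c
[11] flags=0010 CS?T → r0=0xf8

VAL = 0xf8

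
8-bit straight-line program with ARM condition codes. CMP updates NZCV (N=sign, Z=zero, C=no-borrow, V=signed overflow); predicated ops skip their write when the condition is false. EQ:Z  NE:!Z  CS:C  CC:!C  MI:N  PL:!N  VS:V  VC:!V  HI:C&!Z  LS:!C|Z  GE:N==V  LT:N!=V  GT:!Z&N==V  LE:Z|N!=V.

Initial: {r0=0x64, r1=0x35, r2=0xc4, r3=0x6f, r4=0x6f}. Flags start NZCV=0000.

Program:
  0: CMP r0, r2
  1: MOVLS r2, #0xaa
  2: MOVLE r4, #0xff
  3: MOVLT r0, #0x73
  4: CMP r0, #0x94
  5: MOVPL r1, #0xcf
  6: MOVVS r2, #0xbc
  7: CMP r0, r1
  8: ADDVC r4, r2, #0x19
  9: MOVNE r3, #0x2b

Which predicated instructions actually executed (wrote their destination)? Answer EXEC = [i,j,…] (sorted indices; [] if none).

EXEC = [1,6,8,9]

[0] flags=1001 → (cmp)
[1] flags=1001 LS?T → r2=0xaa
[2] flags=1001 LE?F → skip
[3] flags=1001 LT?F → skip
[4] flags=1001 → (cmp)
[5] flags=1001 PL?F → skip
[6] flags=1001 VS?T → r2=0xbc
[7] flags=0010 → (cmp)
[8] flags=0010 VC?T → r4=0xd5
[9] flags=0010 NE?T → r3=0x2b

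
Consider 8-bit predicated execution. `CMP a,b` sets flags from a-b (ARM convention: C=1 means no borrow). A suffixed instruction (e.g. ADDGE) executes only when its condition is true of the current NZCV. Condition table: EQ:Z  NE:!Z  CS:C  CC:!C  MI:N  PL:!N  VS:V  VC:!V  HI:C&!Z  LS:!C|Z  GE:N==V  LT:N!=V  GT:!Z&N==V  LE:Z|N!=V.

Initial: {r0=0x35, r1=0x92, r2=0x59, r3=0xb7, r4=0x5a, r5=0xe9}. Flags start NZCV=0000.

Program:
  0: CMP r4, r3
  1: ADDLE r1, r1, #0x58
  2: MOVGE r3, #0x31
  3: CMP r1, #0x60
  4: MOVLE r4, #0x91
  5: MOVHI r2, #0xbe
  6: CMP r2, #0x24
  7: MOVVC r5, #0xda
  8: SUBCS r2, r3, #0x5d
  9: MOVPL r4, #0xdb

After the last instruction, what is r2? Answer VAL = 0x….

0: ✓ CMP  NZCV=1001
1: · ADDLE
2: ✓ MOVGE  r3←0x31
3: ✓ CMP  NZCV=0011
4: ✓ MOVLE  r4←0x91
5: ✓ MOVHI  r2←0xbe
6: ✓ CMP  NZCV=1010
7: ✓ MOVVC  r5←0xda
8: ✓ SUBCS  r2←0xd4
9: · MOVPL

VAL = 0xd4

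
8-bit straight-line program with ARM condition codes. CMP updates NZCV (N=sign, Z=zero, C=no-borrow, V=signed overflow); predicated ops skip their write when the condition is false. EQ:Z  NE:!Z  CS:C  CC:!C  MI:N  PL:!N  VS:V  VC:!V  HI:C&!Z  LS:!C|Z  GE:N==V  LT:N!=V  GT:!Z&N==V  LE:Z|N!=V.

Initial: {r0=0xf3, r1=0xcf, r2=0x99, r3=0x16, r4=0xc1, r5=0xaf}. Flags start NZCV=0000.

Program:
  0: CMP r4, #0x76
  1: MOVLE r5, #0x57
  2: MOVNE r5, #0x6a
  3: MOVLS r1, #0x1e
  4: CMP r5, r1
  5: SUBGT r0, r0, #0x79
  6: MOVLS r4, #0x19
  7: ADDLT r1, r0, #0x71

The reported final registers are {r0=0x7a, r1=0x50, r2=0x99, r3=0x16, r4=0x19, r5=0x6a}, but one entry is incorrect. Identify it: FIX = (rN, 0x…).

[0] flags=0011 → (cmp)
[1] flags=0011 LE?T → r5=0x57
[2] flags=0011 NE?T → r5=0x6a
[3] flags=0011 LS?F → skip
[4] flags=1001 → (cmp)
[5] flags=1001 GT?T → r0=0x7a
[6] flags=1001 LS?T → r4=0x19
[7] flags=1001 LT?F → skip

FIX = (r1, 0xcf)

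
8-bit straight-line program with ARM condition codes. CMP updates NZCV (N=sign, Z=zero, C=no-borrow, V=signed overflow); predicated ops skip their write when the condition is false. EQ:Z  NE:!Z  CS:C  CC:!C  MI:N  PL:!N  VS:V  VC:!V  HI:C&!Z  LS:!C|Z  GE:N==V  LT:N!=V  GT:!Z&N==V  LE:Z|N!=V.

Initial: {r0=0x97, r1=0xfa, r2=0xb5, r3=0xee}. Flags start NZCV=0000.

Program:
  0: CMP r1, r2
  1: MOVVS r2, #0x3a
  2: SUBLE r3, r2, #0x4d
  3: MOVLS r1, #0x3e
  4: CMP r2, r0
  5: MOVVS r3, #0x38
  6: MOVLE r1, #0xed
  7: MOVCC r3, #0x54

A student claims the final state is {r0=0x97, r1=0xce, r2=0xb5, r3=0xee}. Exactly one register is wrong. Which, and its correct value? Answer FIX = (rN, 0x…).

[0] flags=0010 → (cmp)
[1] flags=0010 VS?F → skip
[2] flags=0010 LE?F → skip
[3] flags=0010 LS?F → skip
[4] flags=0010 → (cmp)
[5] flags=0010 VS?F → skip
[6] flags=0010 LE?F → skip
[7] flags=0010 CC?F → skip

FIX = (r1, 0xfa)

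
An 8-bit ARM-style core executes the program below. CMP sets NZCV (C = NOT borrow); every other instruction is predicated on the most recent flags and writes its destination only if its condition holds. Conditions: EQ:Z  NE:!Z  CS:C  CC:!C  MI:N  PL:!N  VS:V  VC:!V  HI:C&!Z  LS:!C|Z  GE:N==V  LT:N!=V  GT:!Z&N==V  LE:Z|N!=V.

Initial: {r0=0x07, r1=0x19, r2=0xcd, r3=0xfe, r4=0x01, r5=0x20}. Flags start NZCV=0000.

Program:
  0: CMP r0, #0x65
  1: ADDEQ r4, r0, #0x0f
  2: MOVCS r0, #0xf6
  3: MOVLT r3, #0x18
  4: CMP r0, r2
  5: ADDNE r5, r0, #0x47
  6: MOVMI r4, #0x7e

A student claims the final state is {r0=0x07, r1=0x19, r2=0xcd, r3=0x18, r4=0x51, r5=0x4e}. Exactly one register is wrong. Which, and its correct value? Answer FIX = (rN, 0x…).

0: ✓ CMP  NZCV=1000
1: · ADDEQ
2: · MOVCS
3: ✓ MOVLT  r3←0x18
4: ✓ CMP  NZCV=0000
5: ✓ ADDNE  r5←0x4e
6: · MOVMI

FIX = (r4, 0x01)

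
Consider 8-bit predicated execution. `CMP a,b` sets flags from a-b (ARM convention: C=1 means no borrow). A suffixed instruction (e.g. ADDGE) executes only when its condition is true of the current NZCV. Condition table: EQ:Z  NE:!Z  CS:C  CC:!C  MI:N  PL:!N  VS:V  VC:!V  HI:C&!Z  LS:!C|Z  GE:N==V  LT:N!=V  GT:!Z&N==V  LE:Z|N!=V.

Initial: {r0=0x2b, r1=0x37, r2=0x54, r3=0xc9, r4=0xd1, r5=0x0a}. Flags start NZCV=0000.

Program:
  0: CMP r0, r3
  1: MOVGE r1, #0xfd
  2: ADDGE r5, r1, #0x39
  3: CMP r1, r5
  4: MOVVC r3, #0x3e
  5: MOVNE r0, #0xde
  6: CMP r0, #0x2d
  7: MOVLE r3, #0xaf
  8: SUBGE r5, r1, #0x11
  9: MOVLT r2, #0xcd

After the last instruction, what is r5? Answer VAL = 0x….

0: ✓ CMP  NZCV=0000
1: ✓ MOVGE  r1←0xfd
2: ✓ ADDGE  r5←0x36
3: ✓ CMP  NZCV=1010
4: ✓ MOVVC  r3←0x3e
5: ✓ MOVNE  r0←0xde
6: ✓ CMP  NZCV=1010
7: ✓ MOVLE  r3←0xaf
8: · SUBGE
9: ✓ MOVLT  r2←0xcd

VAL = 0x36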